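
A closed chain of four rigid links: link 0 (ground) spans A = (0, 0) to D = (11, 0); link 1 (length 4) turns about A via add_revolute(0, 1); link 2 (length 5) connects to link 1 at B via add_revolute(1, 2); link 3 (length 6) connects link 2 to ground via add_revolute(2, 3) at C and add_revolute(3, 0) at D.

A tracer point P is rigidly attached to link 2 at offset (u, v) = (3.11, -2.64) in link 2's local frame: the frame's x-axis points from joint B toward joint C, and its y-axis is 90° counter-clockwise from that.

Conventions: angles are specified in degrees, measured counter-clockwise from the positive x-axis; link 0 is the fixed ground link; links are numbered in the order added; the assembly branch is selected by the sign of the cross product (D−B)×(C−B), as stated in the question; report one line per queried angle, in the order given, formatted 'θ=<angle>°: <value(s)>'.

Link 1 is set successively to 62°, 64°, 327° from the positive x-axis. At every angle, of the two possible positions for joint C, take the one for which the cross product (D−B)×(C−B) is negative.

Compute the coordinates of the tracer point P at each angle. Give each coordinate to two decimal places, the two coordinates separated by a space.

A=(0,0), D=(11.00,0)
θ=62°: B = A + 4.00·(cos62°, sin62°) = (1.8779, 3.5318)
θ=62°: |BD| = 9.7819
θ=62°: circle(B,5.00) ∩ circle(D,6.00): a=4.3287, h=2.5024
θ=62°:   candidates: C₊=(6.8181,4.3025) cross=24.479; C₋=(5.0111,-0.3647) cross=-24.479
θ=62°:   branch - wants cross < 0 → take C=(5.0111,-0.3647) (cross=-24.479)
θ=62°: ex = (C−B)/|BC| = (0.6266,-0.7793); ey = (0.7793,0.6266)
θ=62°: P = B + 3.11·ex + -2.64·ey = (1.7694,-0.5462)
θ=64°: B = A + 4.00·(cos64°, sin64°) = (1.7535, 3.5952)
θ=64°: |BD| = 9.9209
θ=64°: circle(B,5.00) ∩ circle(D,6.00): a=4.4060, h=2.3636
θ=64°:   candidates: C₊=(6.7166,4.2015) cross=23.449; C₋=(5.0035,-0.2045) cross=-23.449
θ=64°:   branch - wants cross < 0 → take C=(5.0035,-0.2045) (cross=-23.449)
θ=64°: ex = (C−B)/|BC| = (0.6500,-0.7599); ey = (0.7599,0.6500)
θ=64°: P = B + 3.11·ex + -2.64·ey = (1.7688,-0.4842)
θ=327°: B = A + 4.00·(cos327°, sin327°) = (3.3547, -2.1786)
θ=327°: |BD| = 7.9497
θ=327°: circle(B,5.00) ∩ circle(D,6.00): a=3.2830, h=3.7712
θ=327°:   candidates: C₊=(5.4785,2.3480) cross=29.980; C₋=(7.5455,-4.9057) cross=-29.980
θ=327°:   branch - wants cross < 0 → take C=(7.5455,-4.9057) (cross=-29.980)
θ=327°: ex = (C−B)/|BC| = (0.8382,-0.5454); ey = (0.5454,0.8382)
θ=327°: P = B + 3.11·ex + -2.64·ey = (4.5214,-6.0876)

θ=62°: 1.77 -0.55
θ=64°: 1.77 -0.48
θ=327°: 4.52 -6.09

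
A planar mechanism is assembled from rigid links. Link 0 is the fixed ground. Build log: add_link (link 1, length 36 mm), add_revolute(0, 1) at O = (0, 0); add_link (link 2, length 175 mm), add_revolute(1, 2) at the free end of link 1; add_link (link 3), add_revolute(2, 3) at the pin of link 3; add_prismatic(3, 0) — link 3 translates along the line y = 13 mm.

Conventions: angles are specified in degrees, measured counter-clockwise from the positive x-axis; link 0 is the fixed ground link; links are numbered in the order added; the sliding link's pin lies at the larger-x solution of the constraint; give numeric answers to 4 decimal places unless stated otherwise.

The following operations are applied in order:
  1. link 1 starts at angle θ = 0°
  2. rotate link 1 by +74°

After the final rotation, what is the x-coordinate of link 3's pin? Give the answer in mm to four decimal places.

geometry: r = 36 mm, L = 175 mm, e = 13 mm; θ starts at 0°
rotate link 1 by +74°: θ ← 0° +74° = 74°
crank pin P = (r cos θ, r sin θ) = (9.922945, 34.605421)
h = r sin θ − e = 34.605421 − 13 = 21.605421
x = r cos θ + √(L² − h²) = 9.922945 + 173.661181 = 183.584126

183.5841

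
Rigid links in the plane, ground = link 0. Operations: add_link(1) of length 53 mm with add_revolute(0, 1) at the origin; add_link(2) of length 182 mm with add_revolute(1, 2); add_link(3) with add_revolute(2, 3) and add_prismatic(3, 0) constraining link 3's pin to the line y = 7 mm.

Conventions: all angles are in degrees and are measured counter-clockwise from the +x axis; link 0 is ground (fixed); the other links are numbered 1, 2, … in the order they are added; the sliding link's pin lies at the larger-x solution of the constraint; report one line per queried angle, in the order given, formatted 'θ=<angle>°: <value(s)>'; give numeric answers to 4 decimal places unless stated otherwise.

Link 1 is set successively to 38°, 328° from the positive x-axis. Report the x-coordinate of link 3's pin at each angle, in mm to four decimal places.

geometry: r = 53 mm, L = 182 mm, e = 7 mm
θ=38°: crank pin P = (r cos θ, r sin θ) = (41.764570, 32.630058)
θ=38°: h = r sin θ − e = 32.630058 − 7 = 25.630058
θ=38°: x = r cos θ + √(L² − h²) = 41.764570 + 180.186293 = 221.950863
θ=328°: crank pin P = (r cos θ, r sin θ) = (44.946549, -28.085721)
θ=328°: h = r sin θ − e = -28.085721 − 7 = -35.085721
θ=328°: x = r cos θ + √(L² − h²) = 44.946549 + 178.586092 = 223.532641

θ=38°: 221.9509
θ=328°: 223.5326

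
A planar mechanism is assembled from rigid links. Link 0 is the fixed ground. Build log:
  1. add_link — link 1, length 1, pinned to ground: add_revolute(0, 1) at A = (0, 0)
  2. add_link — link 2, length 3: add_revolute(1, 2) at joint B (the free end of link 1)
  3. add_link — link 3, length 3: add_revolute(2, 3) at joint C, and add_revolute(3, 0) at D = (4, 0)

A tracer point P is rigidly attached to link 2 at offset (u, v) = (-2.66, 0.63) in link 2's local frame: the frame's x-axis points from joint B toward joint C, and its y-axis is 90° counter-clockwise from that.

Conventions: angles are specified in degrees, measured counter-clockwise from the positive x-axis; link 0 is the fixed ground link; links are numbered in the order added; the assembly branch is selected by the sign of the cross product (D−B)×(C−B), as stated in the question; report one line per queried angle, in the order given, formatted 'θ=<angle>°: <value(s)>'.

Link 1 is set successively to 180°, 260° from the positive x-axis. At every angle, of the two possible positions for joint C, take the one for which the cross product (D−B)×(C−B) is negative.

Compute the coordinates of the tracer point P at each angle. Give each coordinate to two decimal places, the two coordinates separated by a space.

A=(0,0), D=(4.00,0)
θ=180°: B = A + 1.00·(cos180°, sin180°) = (-1.0000, 0.0000)
θ=180°: |BD| = 5.0000
θ=180°: circle(B,3.00) ∩ circle(D,3.00): a=2.5000, h=1.6583
θ=180°:   candidates: C₊=(1.5000,1.6583) cross=8.292; C₋=(1.5000,-1.6583) cross=-8.292
θ=180°:   branch - wants cross < 0 → take C=(1.5000,-1.6583) (cross=-8.292)
θ=180°: ex = (C−B)/|BC| = (0.8333,-0.5528); ey = (0.5528,0.8333)
θ=180°: P = B + -2.66·ex + 0.63·ey = (-2.8684,1.9954)
θ=260°: B = A + 1.00·(cos260°, sin260°) = (-0.1736, -0.9848)
θ=260°: |BD| = 4.2883
θ=260°: circle(B,3.00) ∩ circle(D,3.00): a=2.1441, h=2.0983
θ=260°:   candidates: C₊=(1.4313,1.5498) cross=8.998; C₋=(2.3950,-2.5346) cross=-8.998
θ=260°:   branch - wants cross < 0 → take C=(2.3950,-2.5346) (cross=-8.998)
θ=260°: ex = (C−B)/|BC| = (0.8562,-0.5166); ey = (0.5166,0.8562)
θ=260°: P = B + -2.66·ex + 0.63·ey = (-2.1258,0.9288)

θ=180°: -2.87 2.00
θ=260°: -2.13 0.93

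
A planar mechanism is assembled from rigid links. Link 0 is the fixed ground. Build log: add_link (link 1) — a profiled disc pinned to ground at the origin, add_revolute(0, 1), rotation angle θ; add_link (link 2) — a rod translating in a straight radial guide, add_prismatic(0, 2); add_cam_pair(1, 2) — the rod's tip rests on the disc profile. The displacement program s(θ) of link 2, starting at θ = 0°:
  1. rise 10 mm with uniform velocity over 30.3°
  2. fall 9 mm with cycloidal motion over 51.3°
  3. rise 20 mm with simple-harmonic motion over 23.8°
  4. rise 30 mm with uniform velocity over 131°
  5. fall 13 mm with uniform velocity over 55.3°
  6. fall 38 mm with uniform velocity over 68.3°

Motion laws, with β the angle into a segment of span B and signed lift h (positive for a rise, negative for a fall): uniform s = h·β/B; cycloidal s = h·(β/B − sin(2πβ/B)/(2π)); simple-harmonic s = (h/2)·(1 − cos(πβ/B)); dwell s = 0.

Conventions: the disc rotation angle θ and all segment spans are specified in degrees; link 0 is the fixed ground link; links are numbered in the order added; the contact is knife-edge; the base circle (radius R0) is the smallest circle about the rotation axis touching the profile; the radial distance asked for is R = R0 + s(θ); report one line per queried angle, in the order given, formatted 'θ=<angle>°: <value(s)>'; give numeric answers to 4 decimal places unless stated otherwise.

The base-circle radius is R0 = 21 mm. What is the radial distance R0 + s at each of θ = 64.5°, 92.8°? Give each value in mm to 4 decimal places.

seg 1 [0°–30.3°] uniform, h=10: full span → s += 10 → s = 10.0000
seg 2 [30.3°–81.6°] cycloidal, h=-9: θ=64.5° here. β=34.2, B=51.3. -9·(0.6667 − sin(2π·0.6667)/(2π)) = -7.2405 → s = 2.7595
seg 2 [30.3°–81.6°] cycloidal, h=-9: full span → s += -9 → s = 1.0000
seg 3 [81.6°–105.4°] simple-harmonic, h=20: θ=92.8° here. β=11.2, B=23.8. 20/2·(1 − cos(π·0.4706)) = 9.0773 → s = 10.0773
θ=64.5°: R = R0 + s = 21 + 2.7595 = 23.7595
θ=92.8°: R = R0 + s = 21 + 10.0773 = 31.0773

θ=64.5°: 23.7595
θ=92.8°: 31.0773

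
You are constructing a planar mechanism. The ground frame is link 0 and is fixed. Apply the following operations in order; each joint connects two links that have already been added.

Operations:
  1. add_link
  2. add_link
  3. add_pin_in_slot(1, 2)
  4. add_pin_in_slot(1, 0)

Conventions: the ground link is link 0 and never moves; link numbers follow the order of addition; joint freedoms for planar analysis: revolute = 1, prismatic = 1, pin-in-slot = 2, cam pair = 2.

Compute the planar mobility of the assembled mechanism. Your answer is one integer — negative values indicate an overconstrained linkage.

(L,J1,J2)=(1,0,0); link0 fixed
link1: (2,0,0)
link2: (3,0,0)
PS 1-2 [J2]: (3,0,1)
PS 1-0 [J2]: (3,0,2)
Grübler: 3·2 − 2·0 − 2 = 4

M = 4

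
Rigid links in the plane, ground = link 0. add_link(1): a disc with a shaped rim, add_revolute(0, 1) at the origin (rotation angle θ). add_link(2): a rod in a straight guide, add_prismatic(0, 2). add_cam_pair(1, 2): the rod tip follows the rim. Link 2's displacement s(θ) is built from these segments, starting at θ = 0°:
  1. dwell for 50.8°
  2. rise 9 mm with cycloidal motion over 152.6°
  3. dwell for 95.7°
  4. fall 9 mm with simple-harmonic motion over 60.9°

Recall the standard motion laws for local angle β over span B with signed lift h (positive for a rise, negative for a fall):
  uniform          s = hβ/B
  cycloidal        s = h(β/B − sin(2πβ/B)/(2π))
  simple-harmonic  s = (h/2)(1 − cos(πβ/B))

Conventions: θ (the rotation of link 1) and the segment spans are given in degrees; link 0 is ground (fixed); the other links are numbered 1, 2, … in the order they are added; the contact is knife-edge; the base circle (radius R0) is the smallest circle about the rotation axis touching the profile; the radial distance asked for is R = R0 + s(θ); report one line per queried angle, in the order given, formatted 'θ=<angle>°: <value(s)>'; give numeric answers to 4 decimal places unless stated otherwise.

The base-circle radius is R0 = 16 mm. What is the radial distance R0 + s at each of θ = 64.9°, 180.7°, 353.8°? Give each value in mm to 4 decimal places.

segment 1 (0° to 50.8°, dwell): s unchanged at 0.0000
θ = 64.9° falls in segment 2 (50.8° to 203.4°, cycloidal, h = 9): β = 64.9 − 50.8 = 14.1°, B = 152.6°; Δs = 9·(0.0924 − sin(2π·0.0924)/(2π)) = 0.0459; s = 0.0000 + 0.0459 = 0.0459
θ = 180.7° falls in segment 2 (50.8° to 203.4°, cycloidal, h = 9): β = 180.7 − 50.8 = 129.9°, B = 152.6°; Δs = 9·(0.8512 − sin(2π·0.8512)/(2π)) = 8.8134; s = 0.0000 + 8.8134 = 8.8134
segment 2 (50.8° to 203.4°, cycloidal, h = 9) is passed completely: s = 0.0000 + (9) = 9.0000
segment 3 (203.4° to 299.1°, dwell): s unchanged at 9.0000
θ = 353.8° falls in segment 4 (299.1° to 360°, simple-harmonic, h = -9): β = 353.8 − 299.1 = 54.7°, B = 60.9°; Δs = -9/2·(1 − cos(π·0.8982)) = -8.7718; s = 9.0000 − 8.7718 = 0.2282
θ=64.9°: R = R0 + s = 16 + 0.0459 = 16.0459
θ=180.7°: R = R0 + s = 16 + 8.8134 = 24.8134
θ=353.8°: R = R0 + s = 16 + 0.2282 = 16.2282

θ=64.9°: 16.0459
θ=180.7°: 24.8134
θ=353.8°: 16.2282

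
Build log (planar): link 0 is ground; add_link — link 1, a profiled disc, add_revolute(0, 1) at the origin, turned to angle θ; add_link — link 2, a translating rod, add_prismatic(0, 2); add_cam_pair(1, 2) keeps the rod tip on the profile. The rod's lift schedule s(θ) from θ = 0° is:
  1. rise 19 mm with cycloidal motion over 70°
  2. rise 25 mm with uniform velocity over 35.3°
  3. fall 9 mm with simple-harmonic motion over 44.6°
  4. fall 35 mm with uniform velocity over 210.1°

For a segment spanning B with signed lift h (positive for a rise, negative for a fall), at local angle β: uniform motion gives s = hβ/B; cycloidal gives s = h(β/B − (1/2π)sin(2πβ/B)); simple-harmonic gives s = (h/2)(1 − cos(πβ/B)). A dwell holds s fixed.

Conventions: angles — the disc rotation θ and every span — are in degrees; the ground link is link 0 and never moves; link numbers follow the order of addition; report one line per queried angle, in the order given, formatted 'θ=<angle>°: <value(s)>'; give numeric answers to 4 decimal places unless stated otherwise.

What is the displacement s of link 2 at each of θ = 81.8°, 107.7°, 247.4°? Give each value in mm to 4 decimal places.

seg 1 [0°–70°] cycloidal, h=19: full span → s += 19 → s = 19.0000
seg 2 [70°–105.3°] uniform, h=25: θ=81.8° here. β=11.8, B=35.3. 25·11.8/35.3 = 8.3569 → s = 27.3569
seg 2 [70°–105.3°] uniform, h=25: full span → s += 25 → s = 44.0000
seg 3 [105.3°–149.9°] simple-harmonic, h=-9: θ=107.7° here. β=2.4, B=44.6. -9/2·(1 − cos(π·0.0538)) = -0.0642 → s = 43.9358
seg 3 [105.3°–149.9°] simple-harmonic, h=-9: full span → s += -9 → s = 35.0000
seg 4 [149.9°–360°] uniform, h=-35: θ=247.4° here. β=97.5, B=210.1. -35·97.5/210.1 = -16.2423 → s = 18.7577

θ=81.8°: 27.3569
θ=107.7°: 43.9358
θ=247.4°: 18.7577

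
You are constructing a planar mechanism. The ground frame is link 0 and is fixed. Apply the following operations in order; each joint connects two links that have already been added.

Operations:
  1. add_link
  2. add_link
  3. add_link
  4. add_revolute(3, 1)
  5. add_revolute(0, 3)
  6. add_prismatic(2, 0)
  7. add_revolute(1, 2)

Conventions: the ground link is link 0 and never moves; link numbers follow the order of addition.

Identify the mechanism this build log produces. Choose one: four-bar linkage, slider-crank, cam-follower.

links: 4 (incl. ground); joints: 3 revolute, 1 prismatic, 0 higher (cam) pair, forming one closed loop
4 links, 3 revolutes + 1 prismatic in one loop → slider-crank

slider-crank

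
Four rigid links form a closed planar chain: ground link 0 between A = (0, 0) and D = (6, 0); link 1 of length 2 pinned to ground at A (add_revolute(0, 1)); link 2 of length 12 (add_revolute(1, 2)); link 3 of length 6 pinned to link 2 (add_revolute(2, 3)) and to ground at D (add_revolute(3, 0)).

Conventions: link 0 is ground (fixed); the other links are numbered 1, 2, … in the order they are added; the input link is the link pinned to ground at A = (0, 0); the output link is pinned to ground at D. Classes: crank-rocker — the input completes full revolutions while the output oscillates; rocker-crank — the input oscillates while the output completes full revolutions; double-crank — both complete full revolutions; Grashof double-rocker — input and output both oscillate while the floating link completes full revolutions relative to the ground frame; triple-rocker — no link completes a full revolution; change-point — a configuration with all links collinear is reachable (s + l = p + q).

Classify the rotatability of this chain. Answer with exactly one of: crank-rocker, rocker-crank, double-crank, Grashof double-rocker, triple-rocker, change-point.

lengths: ground=6, input=2, coupler=12, output=6
sorted: s=2 (shortest), l=12 (longest), p+q=12
s + l = 14 vs p + q = 12
s + l > p + q → non-Grashof → no link fully rotates → triple-rocker

triple-rocker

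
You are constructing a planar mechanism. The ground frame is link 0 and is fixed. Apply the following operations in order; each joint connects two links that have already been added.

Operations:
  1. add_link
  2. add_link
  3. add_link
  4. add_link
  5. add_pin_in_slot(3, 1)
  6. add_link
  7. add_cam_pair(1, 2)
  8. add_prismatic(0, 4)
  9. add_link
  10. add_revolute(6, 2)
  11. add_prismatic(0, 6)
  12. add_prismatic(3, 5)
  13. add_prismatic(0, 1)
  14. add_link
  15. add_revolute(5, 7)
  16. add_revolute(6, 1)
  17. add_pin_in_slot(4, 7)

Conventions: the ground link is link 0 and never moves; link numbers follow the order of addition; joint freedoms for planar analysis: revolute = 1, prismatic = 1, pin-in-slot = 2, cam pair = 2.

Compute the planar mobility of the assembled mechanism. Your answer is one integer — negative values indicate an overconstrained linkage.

(L,J1,J2)=(1,0,0); link0 fixed
link1: (2,0,0)
link2: (3,0,0)
link3: (4,0,0)
link4: (5,0,0)
PS 3-1 [J2]: (5,0,1)
link5: (6,0,1)
C 1-2 [J2]: (6,0,2)
P 0-4 [J1]: (6,1,2)
link6: (7,1,2)
R 6-2 [J1]: (7,2,2)
P 0-6 [J1]: (7,3,2)
P 3-5 [J1]: (7,4,2)
P 0-1 [J1]: (7,5,2)
link7: (8,5,2)
R 5-7 [J1]: (8,6,2)
R 6-1 [J1]: (8,7,2)
PS 4-7 [J2]: (8,7,3)
Grübler: 3·7 − 2·7 − 3 = 4

M = 4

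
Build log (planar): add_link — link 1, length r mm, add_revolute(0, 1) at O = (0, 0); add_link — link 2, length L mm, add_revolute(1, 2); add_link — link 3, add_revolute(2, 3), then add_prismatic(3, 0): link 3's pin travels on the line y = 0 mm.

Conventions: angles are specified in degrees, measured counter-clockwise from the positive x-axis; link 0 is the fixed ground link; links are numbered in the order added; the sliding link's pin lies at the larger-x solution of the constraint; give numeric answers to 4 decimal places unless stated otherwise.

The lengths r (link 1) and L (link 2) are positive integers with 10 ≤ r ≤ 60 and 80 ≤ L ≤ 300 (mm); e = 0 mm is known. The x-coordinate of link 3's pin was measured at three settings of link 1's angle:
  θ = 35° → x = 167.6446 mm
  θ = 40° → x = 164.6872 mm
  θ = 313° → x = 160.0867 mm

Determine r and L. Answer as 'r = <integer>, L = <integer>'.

constraint per measurement: (x − r cos θ)² + (r sin θ − e)² = L²
subtracting the θ₁ and θ₂ equations cancels the r² and L² terms:
r = (x₁² − x₂²) / (2[(x₁cos θ₁ + e sin θ₁) − (x₂cos θ₂ + e sin θ₂)]) = 43.9997 → r = 44
L² = (x₁ − r cos θ₁)² + (r sin θ₁ − e)² = 17955.9872 → L = 134.0000 → L = 134
check at θ₃=313°: x = 160.0867 (printed 160.0867) ✓

r = 44, L = 134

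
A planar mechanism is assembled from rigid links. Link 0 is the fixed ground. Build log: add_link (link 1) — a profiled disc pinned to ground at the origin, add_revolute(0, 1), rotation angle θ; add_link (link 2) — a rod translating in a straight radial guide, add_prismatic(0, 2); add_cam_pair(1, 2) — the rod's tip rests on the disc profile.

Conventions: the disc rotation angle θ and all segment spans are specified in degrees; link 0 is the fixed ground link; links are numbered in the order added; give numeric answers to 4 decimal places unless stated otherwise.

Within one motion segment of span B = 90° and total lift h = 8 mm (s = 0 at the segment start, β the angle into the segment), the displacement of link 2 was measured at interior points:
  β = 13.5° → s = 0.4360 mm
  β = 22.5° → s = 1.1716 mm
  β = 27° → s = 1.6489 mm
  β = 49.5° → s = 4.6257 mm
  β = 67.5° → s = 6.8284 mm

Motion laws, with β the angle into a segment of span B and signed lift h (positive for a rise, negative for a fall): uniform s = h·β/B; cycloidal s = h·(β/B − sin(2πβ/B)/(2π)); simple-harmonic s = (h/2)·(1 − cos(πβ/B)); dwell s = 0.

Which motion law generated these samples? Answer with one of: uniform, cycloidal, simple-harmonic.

candidates at β/B = r: uniform s = h·r (linear in β); cycloidal s = h·(r − sin(2πr)/(2π)); simple-harmonic s = (h/2)(1 − cos(πr))
β=13.5°: printed 0.4360 | uniform 1.2000, cycloidal 0.1699, simple-harmonic 0.4360
β=22.5°: printed 1.1716 | uniform 2.0000, cycloidal 0.7268, simple-harmonic 1.1716
β=27°: printed 1.6489 | uniform 2.4000, cycloidal 1.1891, simple-harmonic 1.6489
β=49.5°: printed 4.6257 | uniform 4.4000, cycloidal 4.7935, simple-harmonic 4.6257
β=67.5°: printed 6.8284 | uniform 6.0000, cycloidal 7.2732, simple-harmonic 6.8284
only one law matches every sample → simple-harmonic

simple-harmonic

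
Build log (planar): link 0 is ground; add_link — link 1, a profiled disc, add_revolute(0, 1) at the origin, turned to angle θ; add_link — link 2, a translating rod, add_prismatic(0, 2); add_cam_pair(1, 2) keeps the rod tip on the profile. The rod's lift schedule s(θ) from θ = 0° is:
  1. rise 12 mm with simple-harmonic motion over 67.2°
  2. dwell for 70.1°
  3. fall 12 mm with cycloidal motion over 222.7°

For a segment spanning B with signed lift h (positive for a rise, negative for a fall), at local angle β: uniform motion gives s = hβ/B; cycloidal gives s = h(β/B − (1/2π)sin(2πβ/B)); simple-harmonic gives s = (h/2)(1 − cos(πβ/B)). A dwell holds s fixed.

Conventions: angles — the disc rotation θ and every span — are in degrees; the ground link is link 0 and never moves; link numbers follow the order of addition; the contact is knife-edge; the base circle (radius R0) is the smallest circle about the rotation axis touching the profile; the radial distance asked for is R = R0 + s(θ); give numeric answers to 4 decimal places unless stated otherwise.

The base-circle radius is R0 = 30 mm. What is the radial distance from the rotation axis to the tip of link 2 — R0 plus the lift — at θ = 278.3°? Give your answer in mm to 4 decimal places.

seg 1 [0°–67.2°] simple-harmonic, h=12: full span → s += 12 → s = 12.0000
seg 2 [67.2°–137.3°] dwell: s stays 12.0000
seg 3 [137.3°–360°] cycloidal, h=-12: θ=278.3° here. β=141, B=222.7. -12·(0.6331 − sin(2π·0.6331)/(2π)) = -9.0154 → s = 2.9846
R = R0 + s = 30 + 2.9846 = 32.9846

32.9846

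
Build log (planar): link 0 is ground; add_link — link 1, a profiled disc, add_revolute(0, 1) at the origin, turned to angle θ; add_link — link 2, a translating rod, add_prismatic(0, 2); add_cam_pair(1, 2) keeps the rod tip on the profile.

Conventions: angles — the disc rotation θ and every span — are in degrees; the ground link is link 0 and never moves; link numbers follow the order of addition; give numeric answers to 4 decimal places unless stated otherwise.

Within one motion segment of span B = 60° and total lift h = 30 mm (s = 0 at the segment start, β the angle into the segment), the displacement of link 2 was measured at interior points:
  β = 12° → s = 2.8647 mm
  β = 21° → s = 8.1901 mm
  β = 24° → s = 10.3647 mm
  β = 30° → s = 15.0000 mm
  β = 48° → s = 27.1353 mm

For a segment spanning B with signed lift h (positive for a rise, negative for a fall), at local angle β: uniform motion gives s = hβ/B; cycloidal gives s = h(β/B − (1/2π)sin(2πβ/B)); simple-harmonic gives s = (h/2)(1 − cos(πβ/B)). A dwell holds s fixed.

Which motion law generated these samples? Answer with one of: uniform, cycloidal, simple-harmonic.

candidates at β/B = r: uniform s = h·r (linear in β); cycloidal s = h·(r − sin(2πr)/(2π)); simple-harmonic s = (h/2)(1 − cos(πr))
β=12°: printed 2.8647 | uniform 6.0000, cycloidal 1.4590, simple-harmonic 2.8647
β=21°: printed 8.1901 | uniform 10.5000, cycloidal 6.6372, simple-harmonic 8.1901
β=24°: printed 10.3647 | uniform 12.0000, cycloidal 9.1935, simple-harmonic 10.3647
β=30°: printed 15.0000 | uniform 15.0000, cycloidal 15.0000, simple-harmonic 15.0000
β=48°: printed 27.1353 | uniform 24.0000, cycloidal 28.5410, simple-harmonic 27.1353
only one law matches every sample → simple-harmonic

simple-harmonic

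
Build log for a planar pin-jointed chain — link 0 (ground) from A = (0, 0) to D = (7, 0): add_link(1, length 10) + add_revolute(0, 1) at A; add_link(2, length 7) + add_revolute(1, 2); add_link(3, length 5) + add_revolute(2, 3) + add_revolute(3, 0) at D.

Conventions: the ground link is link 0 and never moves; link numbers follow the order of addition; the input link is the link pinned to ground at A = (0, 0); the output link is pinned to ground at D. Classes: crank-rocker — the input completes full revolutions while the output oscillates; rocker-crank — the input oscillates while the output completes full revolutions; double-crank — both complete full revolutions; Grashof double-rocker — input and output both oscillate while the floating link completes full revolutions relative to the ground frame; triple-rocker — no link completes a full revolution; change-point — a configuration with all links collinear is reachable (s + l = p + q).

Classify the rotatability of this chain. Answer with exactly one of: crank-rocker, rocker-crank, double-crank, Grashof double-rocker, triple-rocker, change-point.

lengths: ground=7, input=10, coupler=7, output=5
sorted: s=5 (shortest), l=10 (longest), p+q=14
s + l = 15 vs p + q = 14
s + l > p + q → non-Grashof → no link fully rotates → triple-rocker

triple-rocker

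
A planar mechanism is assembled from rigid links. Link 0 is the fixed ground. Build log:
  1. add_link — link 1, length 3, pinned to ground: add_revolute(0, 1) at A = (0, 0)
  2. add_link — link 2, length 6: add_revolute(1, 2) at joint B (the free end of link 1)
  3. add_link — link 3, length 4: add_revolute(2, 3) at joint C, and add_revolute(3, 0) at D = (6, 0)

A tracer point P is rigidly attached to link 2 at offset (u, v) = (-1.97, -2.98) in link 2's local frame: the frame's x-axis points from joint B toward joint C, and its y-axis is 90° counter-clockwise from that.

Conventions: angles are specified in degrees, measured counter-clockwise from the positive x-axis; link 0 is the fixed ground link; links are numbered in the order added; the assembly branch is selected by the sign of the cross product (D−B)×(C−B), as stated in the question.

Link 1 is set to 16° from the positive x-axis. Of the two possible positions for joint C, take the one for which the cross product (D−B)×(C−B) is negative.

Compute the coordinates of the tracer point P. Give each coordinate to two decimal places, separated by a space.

A=(0,0), D=(6.00,0)
B = A + 3.00·(cos16°, sin16°) = (2.8838, 0.8269)
|BD| = 3.2241
circle(B,6.00) ∩ circle(D,4.00): a=4.7137, h=3.7123
  candidates: C₊=(8.3919,3.2060) cross=11.969; C₋=(6.4877,-3.9702) cross=-11.969
  branch - wants cross < 0 → take C=(6.4877,-3.9702) (cross=-11.969)
ex = (C−B)/|BC| = (0.6007,-0.7995); ey = (0.7995,0.6007)
P = B + -1.97·ex + -2.98·ey = (-0.6820,0.6120)

-0.68 0.61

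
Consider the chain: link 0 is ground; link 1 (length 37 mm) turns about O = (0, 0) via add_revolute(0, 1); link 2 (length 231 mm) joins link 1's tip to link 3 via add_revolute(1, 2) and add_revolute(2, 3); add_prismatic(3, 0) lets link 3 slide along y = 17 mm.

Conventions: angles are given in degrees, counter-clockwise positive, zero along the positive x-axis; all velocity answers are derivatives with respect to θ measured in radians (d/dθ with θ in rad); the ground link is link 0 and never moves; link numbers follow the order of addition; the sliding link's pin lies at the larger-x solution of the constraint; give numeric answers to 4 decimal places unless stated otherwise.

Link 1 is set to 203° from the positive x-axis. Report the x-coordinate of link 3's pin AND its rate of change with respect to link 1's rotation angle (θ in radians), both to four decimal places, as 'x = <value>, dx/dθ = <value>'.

geometry: r = 37 mm, L = 231 mm, e = 17 mm
crank pin P = (r cos θ, r sin θ) = (-34.058680, -14.457052)
h = r sin θ − e = -14.457052 − 17 = -31.457052
x = r cos θ + √(L² − h²) = -34.058680 + 228.848102 = 194.789423
dx/dθ = −r sin θ − h·r cos θ/√(L² − h²) (θ in radians; h = -31.457052) = 9.775406

x = 194.7894, dx/dθ = 9.7754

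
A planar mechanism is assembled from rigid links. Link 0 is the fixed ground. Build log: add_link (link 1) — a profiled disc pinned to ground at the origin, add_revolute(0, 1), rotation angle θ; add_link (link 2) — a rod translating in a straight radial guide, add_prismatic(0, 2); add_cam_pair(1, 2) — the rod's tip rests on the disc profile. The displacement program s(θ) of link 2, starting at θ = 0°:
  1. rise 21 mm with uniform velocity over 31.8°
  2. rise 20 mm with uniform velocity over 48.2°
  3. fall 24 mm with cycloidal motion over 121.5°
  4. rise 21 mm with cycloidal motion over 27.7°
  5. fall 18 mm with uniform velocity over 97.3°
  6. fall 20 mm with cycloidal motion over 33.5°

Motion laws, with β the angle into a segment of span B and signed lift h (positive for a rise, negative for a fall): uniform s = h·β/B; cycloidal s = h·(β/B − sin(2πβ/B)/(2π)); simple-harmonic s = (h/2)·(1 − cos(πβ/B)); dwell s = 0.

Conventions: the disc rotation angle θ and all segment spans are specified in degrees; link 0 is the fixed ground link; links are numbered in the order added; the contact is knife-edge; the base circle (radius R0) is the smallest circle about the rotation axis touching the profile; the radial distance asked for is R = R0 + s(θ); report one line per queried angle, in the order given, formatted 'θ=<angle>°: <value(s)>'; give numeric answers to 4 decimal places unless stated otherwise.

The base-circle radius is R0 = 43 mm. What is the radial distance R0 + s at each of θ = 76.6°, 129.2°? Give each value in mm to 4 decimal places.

seg 1 [0°–31.8°] uniform, h=21: full span → s += 21 → s = 21.0000
seg 2 [31.8°–80°] uniform, h=20: θ=76.6° here. β=44.8, B=48.2. 20·44.8/48.2 = 18.5892 → s = 39.5892
seg 2 [31.8°–80°] uniform, h=20: full span → s += 20 → s = 41.0000
seg 3 [80°–201.5°] cycloidal, h=-24: θ=129.2° here. β=49.2, B=121.5. -24·(0.4049 − sin(2π·0.4049)/(2π)) = -7.5703 → s = 33.4297
θ=76.6°: R = R0 + s = 43 + 39.5892 = 82.5892
θ=129.2°: R = R0 + s = 43 + 33.4297 = 76.4297

θ=76.6°: 82.5892
θ=129.2°: 76.4297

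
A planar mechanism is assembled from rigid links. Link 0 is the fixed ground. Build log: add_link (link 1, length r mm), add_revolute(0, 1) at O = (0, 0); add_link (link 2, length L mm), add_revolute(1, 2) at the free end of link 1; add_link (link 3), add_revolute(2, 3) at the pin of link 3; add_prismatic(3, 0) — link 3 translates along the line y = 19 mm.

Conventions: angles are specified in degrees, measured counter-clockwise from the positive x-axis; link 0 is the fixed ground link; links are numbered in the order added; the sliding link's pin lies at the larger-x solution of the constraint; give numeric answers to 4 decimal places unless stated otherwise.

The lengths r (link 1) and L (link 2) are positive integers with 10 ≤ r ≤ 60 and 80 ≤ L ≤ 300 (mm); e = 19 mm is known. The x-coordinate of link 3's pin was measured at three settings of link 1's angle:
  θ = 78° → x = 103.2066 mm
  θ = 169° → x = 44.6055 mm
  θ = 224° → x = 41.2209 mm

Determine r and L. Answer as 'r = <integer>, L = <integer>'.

constraint per measurement: (x − r cos θ)² + (r sin θ − e)² = L²
subtracting the θ₁ and θ₂ equations cancels the r² and L² terms:
r = (x₁² − x₂²) / (2[(x₁cos θ₁ + e sin θ₁) − (x₂cos θ₂ + e sin θ₂)]) = 54.0000 → r = 54
L² = (x₁ − r cos θ₁)² + (r sin θ₁ − e)² = 9603.9947 → L = 98.0000 → L = 98
check at θ₃=224°: x = 41.2209 (printed 41.2209) ✓

r = 54, L = 98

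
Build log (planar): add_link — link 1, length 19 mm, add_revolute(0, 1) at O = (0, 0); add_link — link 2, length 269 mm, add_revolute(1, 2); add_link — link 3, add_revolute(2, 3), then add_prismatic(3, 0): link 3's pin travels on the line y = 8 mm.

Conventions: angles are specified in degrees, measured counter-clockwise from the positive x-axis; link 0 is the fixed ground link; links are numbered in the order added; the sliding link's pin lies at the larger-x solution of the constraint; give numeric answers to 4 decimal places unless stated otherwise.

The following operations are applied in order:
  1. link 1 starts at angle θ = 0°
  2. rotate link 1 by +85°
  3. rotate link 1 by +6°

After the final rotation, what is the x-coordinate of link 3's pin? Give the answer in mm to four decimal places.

geometry: r = 19 mm, L = 269 mm, e = 8 mm; θ starts at 0°
rotate link 1 by +85°: θ ← 0° +85° = 85°
rotate link 1 by +6°: θ ← 85° +6° = 91°
crank pin P = (r cos θ, r sin θ) = (-0.331596, 18.997106)
h = r sin θ − e = 18.997106 − 8 = 10.997106
x = r cos θ + √(L² − h²) = -0.331596 + 268.775117 = 268.443522

268.4435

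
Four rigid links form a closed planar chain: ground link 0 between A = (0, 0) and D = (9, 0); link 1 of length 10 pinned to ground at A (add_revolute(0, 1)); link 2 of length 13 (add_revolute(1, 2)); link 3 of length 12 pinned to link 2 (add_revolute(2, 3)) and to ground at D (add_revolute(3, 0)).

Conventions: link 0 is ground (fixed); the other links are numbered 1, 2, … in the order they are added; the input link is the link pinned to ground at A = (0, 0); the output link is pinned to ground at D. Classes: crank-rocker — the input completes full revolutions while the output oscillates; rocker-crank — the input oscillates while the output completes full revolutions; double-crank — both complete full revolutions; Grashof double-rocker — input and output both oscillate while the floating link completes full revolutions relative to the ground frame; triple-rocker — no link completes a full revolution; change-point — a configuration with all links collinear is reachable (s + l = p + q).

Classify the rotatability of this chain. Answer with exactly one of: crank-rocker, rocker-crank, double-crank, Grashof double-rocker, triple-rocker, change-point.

lengths: ground=9, input=10, coupler=13, output=12
sorted: s=9 (shortest), l=13 (longest), p+q=22
s + l = 22 vs p + q = 22
s + l = p + q → change-point (collinear configuration reachable)

change-point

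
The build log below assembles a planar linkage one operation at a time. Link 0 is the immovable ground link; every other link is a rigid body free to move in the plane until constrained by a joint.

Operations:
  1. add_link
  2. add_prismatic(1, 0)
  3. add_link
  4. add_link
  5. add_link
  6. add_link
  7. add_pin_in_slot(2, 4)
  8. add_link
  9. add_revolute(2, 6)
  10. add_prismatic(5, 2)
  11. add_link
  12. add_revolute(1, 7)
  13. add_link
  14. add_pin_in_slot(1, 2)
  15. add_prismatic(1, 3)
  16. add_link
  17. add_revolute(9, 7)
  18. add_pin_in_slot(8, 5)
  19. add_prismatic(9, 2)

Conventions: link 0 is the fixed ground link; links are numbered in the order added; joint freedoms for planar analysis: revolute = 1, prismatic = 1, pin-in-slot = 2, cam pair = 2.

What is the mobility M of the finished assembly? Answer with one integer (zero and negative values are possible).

ground; <1,0,0>
#1 <2,0,0>
P:1↔0 J1 <2,1,0>
#2 <3,1,0>
#3 <4,1,0>
#4 <5,1,0>
#5 <6,1,0>
PS:2↔4 J2 <6,1,1>
#6 <7,1,1>
R:2↔6 J1 <7,2,1>
P:5↔2 J1 <7,3,1>
#7 <8,3,1>
R:1↔7 J1 <8,4,1>
#8 <9,4,1>
PS:1↔2 J2 <9,4,2>
P:1↔3 J1 <9,5,2>
#9 <10,5,2>
R:9↔7 J1 <10,6,2>
PS:8↔5 J2 <10,6,3>
P:9↔2 J1 <10,7,3>
3×9 − 2×7 − 1×3 = 10

M = 10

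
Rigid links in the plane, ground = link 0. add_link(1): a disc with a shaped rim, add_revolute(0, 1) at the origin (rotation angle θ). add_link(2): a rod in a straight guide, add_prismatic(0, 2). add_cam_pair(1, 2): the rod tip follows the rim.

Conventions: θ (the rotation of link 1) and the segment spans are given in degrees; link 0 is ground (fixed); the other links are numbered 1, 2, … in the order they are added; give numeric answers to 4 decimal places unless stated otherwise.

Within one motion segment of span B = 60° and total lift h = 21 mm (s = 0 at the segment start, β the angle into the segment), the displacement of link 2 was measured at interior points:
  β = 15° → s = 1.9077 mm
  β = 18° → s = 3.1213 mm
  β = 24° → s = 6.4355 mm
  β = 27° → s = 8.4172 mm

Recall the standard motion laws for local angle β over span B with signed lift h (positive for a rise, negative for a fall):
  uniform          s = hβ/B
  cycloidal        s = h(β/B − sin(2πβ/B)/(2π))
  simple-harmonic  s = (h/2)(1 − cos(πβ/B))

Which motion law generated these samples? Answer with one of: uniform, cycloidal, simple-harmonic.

candidates at β/B = r: uniform s = h·r (linear in β); cycloidal s = h·(r − sin(2πr)/(2π)); simple-harmonic s = (h/2)(1 − cos(πr))
β=15°: printed 1.9077 | uniform 5.2500, cycloidal 1.9077, simple-harmonic 3.0754
β=18°: printed 3.1213 | uniform 6.3000, cycloidal 3.1213, simple-harmonic 4.3283
β=24°: printed 6.4355 | uniform 8.4000, cycloidal 6.4355, simple-harmonic 7.2553
β=27°: printed 8.4172 | uniform 9.4500, cycloidal 8.4172, simple-harmonic 8.8574
only one law matches every sample → cycloidal

cycloidal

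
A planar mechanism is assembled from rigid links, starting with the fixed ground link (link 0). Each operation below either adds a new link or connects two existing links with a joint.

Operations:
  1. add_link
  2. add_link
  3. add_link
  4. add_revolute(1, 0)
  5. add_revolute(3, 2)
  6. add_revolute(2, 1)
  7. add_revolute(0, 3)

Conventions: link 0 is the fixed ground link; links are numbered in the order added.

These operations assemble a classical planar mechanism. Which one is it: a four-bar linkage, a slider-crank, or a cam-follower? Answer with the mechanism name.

links: 4 (incl. ground); joints: 4 revolute, 0 prismatic, 0 higher (cam) pair, forming one closed loop
4 links in a single 4R loop → four-bar linkage

four-bar linkage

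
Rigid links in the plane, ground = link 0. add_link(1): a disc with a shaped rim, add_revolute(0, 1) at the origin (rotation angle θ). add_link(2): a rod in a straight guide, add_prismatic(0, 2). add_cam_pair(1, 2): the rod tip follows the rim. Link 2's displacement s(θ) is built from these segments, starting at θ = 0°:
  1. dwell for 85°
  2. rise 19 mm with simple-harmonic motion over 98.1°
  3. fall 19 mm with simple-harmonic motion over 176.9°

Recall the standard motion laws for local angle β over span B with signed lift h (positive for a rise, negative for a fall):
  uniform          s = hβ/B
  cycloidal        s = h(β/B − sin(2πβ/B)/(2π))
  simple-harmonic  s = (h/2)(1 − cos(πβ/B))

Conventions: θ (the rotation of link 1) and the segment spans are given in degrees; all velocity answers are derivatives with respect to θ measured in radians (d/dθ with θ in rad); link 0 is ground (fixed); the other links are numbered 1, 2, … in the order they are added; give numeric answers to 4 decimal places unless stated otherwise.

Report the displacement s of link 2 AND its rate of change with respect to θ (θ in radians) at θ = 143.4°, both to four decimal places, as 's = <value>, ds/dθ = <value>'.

segment 1 (0° to 85°, dwell): s unchanged at 0.0000
θ = 143.4° falls in segment 2 (85° to 183.1°, simple-harmonic, h = 19): β = 143.4 − 85 = 58.4°, B = 98.1°; Δs = 19/2·(1 − cos(π·0.5953)) = 12.3023; s = 0.0000 + 12.3023 = 12.3023
velocity in seg [85°–183.1°] (simple-harmonic), θ in radians: β = 58.4° = 1.0193 rad, B = 98.1° = 1.7122 rad; ds/dθ = (πh/(2B)) sin(πβ/B) = (π·19/(2·1.7122)) sin(π·0.5953) = 16.655598 mm/rad

s = 12.3023, ds/dθ = 16.6556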